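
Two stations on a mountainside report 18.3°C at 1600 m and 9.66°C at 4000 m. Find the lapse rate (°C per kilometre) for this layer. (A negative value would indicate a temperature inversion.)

3.6°C/km

Γ = −ΔT/Δz = (18.3 − 9.66) / (4000 − 1600) m
  = 8.64°C / 2.4 km = 3.6°C/km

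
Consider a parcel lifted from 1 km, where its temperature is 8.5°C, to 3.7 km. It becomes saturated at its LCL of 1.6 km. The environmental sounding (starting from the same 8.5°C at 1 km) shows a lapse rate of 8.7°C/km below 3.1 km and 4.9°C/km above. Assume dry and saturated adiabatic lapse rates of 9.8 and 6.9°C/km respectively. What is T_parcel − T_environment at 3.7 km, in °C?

+0.84°C (parcel warmer than environment)

Parcel:
  From 1000 m to 1600 m (dry): cools by 9.8 × 0.6 = 5.88°C, giving 2.62°C.
  From 1600 m to 3700 m (saturated): cools by 6.9 × 2.1 = 14.49°C, giving -11.87°C.
Environment:
  From 1000 m to 3100 m (environment, lower layer): cools by 8.7 × 2.1 = 18.27°C, giving -9.77°C.
  From 3100 m to 3700 m (environment, upper layer): cools by 4.9 × 0.6 = 2.94°C, giving -12.71°C.
T_parcel − T_env = -11.87 − (-12.71) = +0.84°C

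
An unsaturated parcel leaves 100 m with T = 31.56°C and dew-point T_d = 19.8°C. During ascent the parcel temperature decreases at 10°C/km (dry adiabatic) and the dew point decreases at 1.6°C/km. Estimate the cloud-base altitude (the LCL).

T and T_d converge at 10 − 1.6 = 8.4°C per km
Height above start = (31.56 − 19.8) / 8.4 = 1.4 km
LCL altitude = 100 m + 1400 m = 1500 m

1500 m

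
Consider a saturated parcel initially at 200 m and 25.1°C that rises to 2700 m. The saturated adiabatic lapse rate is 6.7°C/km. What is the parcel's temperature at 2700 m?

8.35°C

200 → 2700 m (saturated adiabatic, 6.7°C/km): ΔT = -6.7 × 2.5 = -16.75°C → T = 8.35°C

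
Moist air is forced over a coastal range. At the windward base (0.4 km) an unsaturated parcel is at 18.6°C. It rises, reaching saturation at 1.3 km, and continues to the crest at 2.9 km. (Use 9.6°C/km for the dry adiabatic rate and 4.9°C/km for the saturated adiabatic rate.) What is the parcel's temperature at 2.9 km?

Dry to 1300 m: -9.6 × 0.9 km = -8.64°C, so T = 9.96°C.
Saturated to 2900 m: -4.9 × 1.6 km = -7.84°C, so T = 2.12°C.

2.12°C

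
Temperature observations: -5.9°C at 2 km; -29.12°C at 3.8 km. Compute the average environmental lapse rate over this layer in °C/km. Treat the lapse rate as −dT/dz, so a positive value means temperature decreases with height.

Γ = −ΔT/Δz = (-5.9 − (-29.12)) / (3800 − 2000) m
  = 23.22°C / 1.8 km = 12.9°C/km

12.9°C/km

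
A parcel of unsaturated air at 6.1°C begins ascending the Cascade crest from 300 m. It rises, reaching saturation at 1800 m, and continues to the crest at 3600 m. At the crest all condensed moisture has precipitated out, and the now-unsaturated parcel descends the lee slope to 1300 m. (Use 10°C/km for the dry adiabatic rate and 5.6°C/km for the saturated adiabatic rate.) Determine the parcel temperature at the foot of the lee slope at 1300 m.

300 → 1800 m (dry, 10°C/km): ΔT = -10 × 1.5 = -15°C → T = -8.9°C
1800 → 3600 m (saturated, 5.6°C/km): ΔT = -5.6 × 1.8 = -10.08°C → T = -18.98°C
3600 → 1300 m (dry descent, 10°C/km): ΔT = +10 × 2.3 = +23°C → T = 4.02°C

4.02°C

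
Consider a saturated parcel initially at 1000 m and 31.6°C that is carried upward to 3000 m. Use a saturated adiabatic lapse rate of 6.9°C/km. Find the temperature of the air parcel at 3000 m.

17.8°C

1000–3000 m, saturated adiabatic: Δz = 2 km ⇒ ΔT = -13.8°C; T = 17.8°C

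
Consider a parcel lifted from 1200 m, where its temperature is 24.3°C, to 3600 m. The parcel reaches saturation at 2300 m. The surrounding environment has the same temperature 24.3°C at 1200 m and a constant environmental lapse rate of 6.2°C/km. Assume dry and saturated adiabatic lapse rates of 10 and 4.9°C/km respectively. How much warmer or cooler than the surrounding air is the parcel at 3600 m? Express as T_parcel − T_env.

-2.49°C (parcel cooler than environment)

Parcel:
  From 1200 m to 2300 m (dry): cools by 10 × 1.1 = 11°C, giving 13.3°C.
  From 2300 m to 3600 m (saturated): cools by 4.9 × 1.3 = 6.37°C, giving 6.93°C.
Environment:
  From 1200 m to 3600 m (environment): cools by 6.2 × 2.4 = 14.88°C, giving 9.42°C.
T_parcel − T_env = 6.93 − 9.42 = -2.49°C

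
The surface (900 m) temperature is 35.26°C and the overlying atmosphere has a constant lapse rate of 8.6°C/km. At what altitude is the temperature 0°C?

Height above start = (35.26 − 0) / 8.6 = 4.1 km
Altitude = 900 m + 4100 m = 5000 m

5000 m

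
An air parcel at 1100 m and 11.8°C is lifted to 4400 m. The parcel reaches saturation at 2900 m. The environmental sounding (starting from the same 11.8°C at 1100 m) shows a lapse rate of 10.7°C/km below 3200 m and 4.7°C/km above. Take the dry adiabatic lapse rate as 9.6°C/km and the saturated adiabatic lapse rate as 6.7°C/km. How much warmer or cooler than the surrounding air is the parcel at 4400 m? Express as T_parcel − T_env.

+0.78°C (parcel warmer than environment)

Parcel:
  1100–2900 m, dry: Δz = 1.8 km ⇒ ΔT = -17.28°C; T = -5.48°C
  2900–4400 m, saturated: Δz = 1.5 km ⇒ ΔT = -10.05°C; T = -15.53°C
Environment:
  1100–3200 m, environment, lower layer: Δz = 2.1 km ⇒ ΔT = -22.47°C; T = -10.67°C
  3200–4400 m, environment, upper layer: Δz = 1.2 km ⇒ ΔT = -5.64°C; T = -16.31°C
T_parcel − T_env = -15.53 − (-16.31) = +0.78°C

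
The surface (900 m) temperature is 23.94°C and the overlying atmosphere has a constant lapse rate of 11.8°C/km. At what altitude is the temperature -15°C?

Height above start = (23.94 − (-15)) / 11.8 = 3.3 km
Altitude = 900 m + 3300 m = 4200 m

4200 m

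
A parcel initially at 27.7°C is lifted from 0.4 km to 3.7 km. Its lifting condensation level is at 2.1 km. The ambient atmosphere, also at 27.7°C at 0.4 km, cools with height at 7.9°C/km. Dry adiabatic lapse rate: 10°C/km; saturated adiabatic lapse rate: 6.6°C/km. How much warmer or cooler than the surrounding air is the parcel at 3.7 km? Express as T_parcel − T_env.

Parcel:
  400 → 2100 m (dry, 10°C/km): ΔT = -10 × 1.7 = -17°C → T = 10.7°C
  2100 → 3700 m (saturated, 6.6°C/km): ΔT = -6.6 × 1.6 = -10.56°C → T = 0.14°C
Environment:
  400 → 3700 m (environment, 7.9°C/km): ΔT = -7.9 × 3.3 = -26.07°C → T = 1.63°C
T_parcel − T_env = 0.14 − 1.63 = -1.49°C

-1.49°C (parcel cooler than environment)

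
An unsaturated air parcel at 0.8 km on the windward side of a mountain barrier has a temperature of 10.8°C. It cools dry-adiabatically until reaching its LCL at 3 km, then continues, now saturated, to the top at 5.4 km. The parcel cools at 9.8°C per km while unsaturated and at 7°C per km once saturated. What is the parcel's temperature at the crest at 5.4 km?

-27.56°C

800–3000 m, dry: Δz = 2.2 km ⇒ ΔT = -21.56°C; T = -10.76°C
3000–5400 m, saturated: Δz = 2.4 km ⇒ ΔT = -16.8°C; T = -27.56°C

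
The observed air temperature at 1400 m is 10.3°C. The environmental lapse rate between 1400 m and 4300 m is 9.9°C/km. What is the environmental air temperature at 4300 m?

-18.41°C

1400 → 4300 m (environmental, 9.9°C/km): ΔT = -9.9 × 2.9 = -28.71°C → T = -18.41°C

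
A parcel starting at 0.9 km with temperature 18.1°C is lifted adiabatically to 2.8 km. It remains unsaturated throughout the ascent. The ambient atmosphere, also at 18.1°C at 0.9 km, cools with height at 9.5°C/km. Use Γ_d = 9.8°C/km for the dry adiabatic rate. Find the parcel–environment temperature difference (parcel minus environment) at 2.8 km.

Parcel:
  900 → 2800 m (dry, 9.8°C/km): ΔT = -9.8 × 1.9 = -18.62°C → T = -0.52°C
Environment:
  900 → 2800 m (environment, 9.5°C/km): ΔT = -9.5 × 1.9 = -18.05°C → T = 0.05°C
T_parcel − T_env = -0.52 − 0.05 = -0.57°C

-0.57°C (parcel cooler than environment)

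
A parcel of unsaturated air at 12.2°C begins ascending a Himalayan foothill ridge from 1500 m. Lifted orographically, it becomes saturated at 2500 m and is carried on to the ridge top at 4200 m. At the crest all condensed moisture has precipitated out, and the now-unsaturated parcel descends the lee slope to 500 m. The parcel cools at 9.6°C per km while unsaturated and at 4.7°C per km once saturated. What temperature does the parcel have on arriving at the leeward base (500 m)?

30.13°C

Dry to 2500 m: -9.6 × 1 km = -9.6°C, so T = 2.6°C.
Saturated to 4200 m: -4.7 × 1.7 km = -7.99°C, so T = -5.39°C.
Dry descent to 500 m: +9.6 × 3.7 km = +35.52°C, so T = 30.13°C.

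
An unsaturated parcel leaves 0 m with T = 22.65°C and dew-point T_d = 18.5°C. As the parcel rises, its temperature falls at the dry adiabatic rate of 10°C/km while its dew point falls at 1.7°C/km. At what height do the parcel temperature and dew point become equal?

T and T_d converge at 10 − 1.7 = 8.3°C per km
Height above start = (22.65 − 18.5) / 8.3 = 0.5 km
LCL altitude = 0 m + 500 m = 500 m

500 m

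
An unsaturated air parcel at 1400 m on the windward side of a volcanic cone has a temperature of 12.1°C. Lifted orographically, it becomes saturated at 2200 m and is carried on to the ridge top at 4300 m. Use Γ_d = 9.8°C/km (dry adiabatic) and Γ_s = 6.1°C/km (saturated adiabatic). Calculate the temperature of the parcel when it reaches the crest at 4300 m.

1400 → 2200 m (dry, 9.8°C/km): ΔT = -9.8 × 0.8 = -7.84°C → T = 4.26°C
2200 → 4300 m (saturated, 6.1°C/km): ΔT = -6.1 × 2.1 = -12.81°C → T = -8.55°C

-8.55°C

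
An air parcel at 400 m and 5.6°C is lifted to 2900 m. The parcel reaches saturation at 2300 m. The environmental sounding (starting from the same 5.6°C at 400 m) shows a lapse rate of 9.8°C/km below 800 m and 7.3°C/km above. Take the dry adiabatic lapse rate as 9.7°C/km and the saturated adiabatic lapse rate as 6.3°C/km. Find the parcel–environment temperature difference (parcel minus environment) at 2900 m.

-2.96°C (parcel cooler than environment)

Parcel:
  400–2300 m, dry: Δz = 1.9 km ⇒ ΔT = -18.43°C; T = -12.83°C
  2300–2900 m, saturated: Δz = 0.6 km ⇒ ΔT = -3.78°C; T = -16.61°C
Environment:
  400–800 m, environment, lower layer: Δz = 0.4 km ⇒ ΔT = -3.92°C; T = 1.68°C
  800–2900 m, environment, upper layer: Δz = 2.1 km ⇒ ΔT = -15.33°C; T = -13.65°C
T_parcel − T_env = -16.61 − (-13.65) = -2.96°C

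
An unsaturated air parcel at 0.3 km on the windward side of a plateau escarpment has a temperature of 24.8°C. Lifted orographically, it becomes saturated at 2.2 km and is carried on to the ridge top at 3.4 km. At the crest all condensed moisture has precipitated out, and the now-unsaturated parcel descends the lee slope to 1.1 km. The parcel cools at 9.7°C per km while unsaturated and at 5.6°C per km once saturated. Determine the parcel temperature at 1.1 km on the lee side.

21.96°C

From 300 m to 2200 m (dry): cools by 9.7 × 1.9 = 18.43°C, giving 6.37°C.
From 2200 m to 3400 m (saturated): cools by 5.6 × 1.2 = 6.72°C, giving -0.35°C.
From 3400 m to 1100 m (dry descent): warms by 9.7 × 2.3 = 22.31°C, giving 21.96°C.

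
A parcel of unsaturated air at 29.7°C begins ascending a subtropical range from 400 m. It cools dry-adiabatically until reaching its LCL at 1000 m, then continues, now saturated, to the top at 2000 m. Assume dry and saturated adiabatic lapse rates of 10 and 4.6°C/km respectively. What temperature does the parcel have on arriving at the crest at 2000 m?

400 → 1000 m (dry, 10°C/km): ΔT = -10 × 0.6 = -6°C → T = 23.7°C
1000 → 2000 m (saturated, 4.6°C/km): ΔT = -4.6 × 1 = -4.6°C → T = 19.1°C

19.1°C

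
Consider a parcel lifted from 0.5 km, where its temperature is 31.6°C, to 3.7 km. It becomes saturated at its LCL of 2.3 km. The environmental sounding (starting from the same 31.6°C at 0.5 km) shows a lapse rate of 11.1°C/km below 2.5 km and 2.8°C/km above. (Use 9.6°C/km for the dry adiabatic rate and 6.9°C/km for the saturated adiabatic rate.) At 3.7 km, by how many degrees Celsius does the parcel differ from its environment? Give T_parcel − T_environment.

Parcel:
  From 500 m to 2300 m (dry): cools by 9.6 × 1.8 = 17.28°C, giving 14.32°C.
  From 2300 m to 3700 m (saturated): cools by 6.9 × 1.4 = 9.66°C, giving 4.66°C.
Environment:
  From 500 m to 2500 m (environment, lower layer): cools by 11.1 × 2 = 22.2°C, giving 9.4°C.
  From 2500 m to 3700 m (environment, upper layer): cools by 2.8 × 1.2 = 3.36°C, giving 6.04°C.
T_parcel − T_env = 4.66 − 6.04 = -1.38°C

-1.38°C (parcel cooler than environment)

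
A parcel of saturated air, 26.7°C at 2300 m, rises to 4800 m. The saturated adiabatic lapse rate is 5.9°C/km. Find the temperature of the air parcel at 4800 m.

From 2300 m to 4800 m (saturated adiabatic): cools by 5.9 × 2.5 = 14.75°C, giving 11.95°C.

11.95°C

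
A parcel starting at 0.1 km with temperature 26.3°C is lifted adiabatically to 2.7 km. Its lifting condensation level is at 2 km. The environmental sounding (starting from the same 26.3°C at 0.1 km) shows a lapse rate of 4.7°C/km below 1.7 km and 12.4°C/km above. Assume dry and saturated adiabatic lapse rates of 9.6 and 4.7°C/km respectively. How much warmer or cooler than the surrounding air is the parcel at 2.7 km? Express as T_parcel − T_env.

Parcel:
  100–2000 m, dry: Δz = 1.9 km ⇒ ΔT = -18.24°C; T = 8.06°C
  2000–2700 m, saturated: Δz = 0.7 km ⇒ ΔT = -3.29°C; T = 4.77°C
Environment:
  100–1700 m, environment, lower layer: Δz = 1.6 km ⇒ ΔT = -7.52°C; T = 18.78°C
  1700–2700 m, environment, upper layer: Δz = 1 km ⇒ ΔT = -12.4°C; T = 6.38°C
T_parcel − T_env = 4.77 − 6.38 = -1.61°C

-1.61°C (parcel cooler than environment)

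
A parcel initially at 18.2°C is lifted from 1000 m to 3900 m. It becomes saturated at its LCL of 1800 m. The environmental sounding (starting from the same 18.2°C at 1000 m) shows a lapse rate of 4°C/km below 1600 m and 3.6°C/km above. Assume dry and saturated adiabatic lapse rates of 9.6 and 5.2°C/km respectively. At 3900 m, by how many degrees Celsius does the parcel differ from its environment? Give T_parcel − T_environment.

-7.92°C (parcel cooler than environment)

Parcel:
  From 1000 m to 1800 m (dry): cools by 9.6 × 0.8 = 7.68°C, giving 10.52°C.
  From 1800 m to 3900 m (saturated): cools by 5.2 × 2.1 = 10.92°C, giving -0.4°C.
Environment:
  From 1000 m to 1600 m (environment, lower layer): cools by 4 × 0.6 = 2.4°C, giving 15.8°C.
  From 1600 m to 3900 m (environment, upper layer): cools by 3.6 × 2.3 = 8.28°C, giving 7.52°C.
T_parcel − T_env = -0.4 − 7.52 = -7.92°C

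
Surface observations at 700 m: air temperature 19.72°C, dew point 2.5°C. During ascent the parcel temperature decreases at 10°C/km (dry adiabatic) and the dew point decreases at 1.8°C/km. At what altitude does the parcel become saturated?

2800 m

T and T_d converge at 10 − 1.8 = 8.2°C per km
Height above start = (19.72 − 2.5) / 8.2 = 2.1 km
LCL altitude = 700 m + 2100 m = 2800 m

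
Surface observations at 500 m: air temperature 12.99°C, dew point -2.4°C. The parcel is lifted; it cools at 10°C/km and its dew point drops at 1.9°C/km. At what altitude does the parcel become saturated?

T and T_d converge at 10 − 1.9 = 8.1°C per km
Height above start = (12.99 − (-2.4)) / 8.1 = 1.9 km
LCL altitude = 500 m + 1900 m = 2400 m

2400 m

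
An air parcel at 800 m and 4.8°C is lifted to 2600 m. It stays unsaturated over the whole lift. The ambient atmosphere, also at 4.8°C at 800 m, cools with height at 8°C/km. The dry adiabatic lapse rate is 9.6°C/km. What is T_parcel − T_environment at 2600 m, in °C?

-2.88°C (parcel cooler than environment)

Parcel:
  800 → 2600 m (dry, 9.6°C/km): ΔT = -9.6 × 1.8 = -17.28°C → T = -12.48°C
Environment:
  800 → 2600 m (environment, 8°C/km): ΔT = -8 × 1.8 = -14.4°C → T = -9.6°C
T_parcel − T_env = -12.48 − (-9.6) = -2.88°C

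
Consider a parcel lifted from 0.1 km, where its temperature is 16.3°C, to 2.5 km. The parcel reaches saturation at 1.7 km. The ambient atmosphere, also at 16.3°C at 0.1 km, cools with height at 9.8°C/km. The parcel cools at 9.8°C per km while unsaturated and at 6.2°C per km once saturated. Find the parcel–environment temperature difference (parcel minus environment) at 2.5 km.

+2.88°C (parcel warmer than environment)

Parcel:
  From 100 m to 1700 m (dry): cools by 9.8 × 1.6 = 15.68°C, giving 0.62°C.
  From 1700 m to 2500 m (saturated): cools by 6.2 × 0.8 = 4.96°C, giving -4.34°C.
Environment:
  From 100 m to 2500 m (environment): cools by 9.8 × 2.4 = 23.52°C, giving -7.22°C.
T_parcel − T_env = -4.34 − (-7.22) = +2.88°C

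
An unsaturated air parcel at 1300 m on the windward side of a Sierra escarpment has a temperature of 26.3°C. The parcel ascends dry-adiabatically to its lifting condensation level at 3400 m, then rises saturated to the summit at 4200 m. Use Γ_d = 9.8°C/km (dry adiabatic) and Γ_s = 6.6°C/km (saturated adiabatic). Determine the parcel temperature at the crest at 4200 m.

1300 → 3400 m (dry, 9.8°C/km): ΔT = -9.8 × 2.1 = -20.58°C → T = 5.72°C
3400 → 4200 m (saturated, 6.6°C/km): ΔT = -6.6 × 0.8 = -5.28°C → T = 0.44°C

0.44°C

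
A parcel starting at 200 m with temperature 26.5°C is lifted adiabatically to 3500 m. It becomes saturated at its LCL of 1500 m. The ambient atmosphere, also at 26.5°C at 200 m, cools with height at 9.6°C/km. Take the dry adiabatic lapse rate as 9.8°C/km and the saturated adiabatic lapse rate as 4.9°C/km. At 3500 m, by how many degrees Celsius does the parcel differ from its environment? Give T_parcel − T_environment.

Parcel:
  200 → 1500 m (dry, 9.8°C/km): ΔT = -9.8 × 1.3 = -12.74°C → T = 13.76°C
  1500 → 3500 m (saturated, 4.9°C/km): ΔT = -4.9 × 2 = -9.8°C → T = 3.96°C
Environment:
  200 → 3500 m (environment, 9.6°C/km): ΔT = -9.6 × 3.3 = -31.68°C → T = -5.18°C
T_parcel − T_env = 3.96 − (-5.18) = +9.14°C

+9.14°C (parcel warmer than environment)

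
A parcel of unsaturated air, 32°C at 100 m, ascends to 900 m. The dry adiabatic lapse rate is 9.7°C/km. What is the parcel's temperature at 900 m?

100–900 m, dry adiabatic: Δz = 0.8 km ⇒ ΔT = -7.76°C; T = 24.24°C

24.24°C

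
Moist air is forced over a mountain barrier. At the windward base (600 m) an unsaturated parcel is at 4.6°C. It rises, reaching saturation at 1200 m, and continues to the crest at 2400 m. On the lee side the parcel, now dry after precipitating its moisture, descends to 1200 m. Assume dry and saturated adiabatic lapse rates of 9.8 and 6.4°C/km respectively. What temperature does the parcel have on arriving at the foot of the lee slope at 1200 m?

2.8°C

600–1200 m, dry: Δz = 0.6 km ⇒ ΔT = -5.88°C; T = -1.28°C
1200–2400 m, saturated: Δz = 1.2 km ⇒ ΔT = -7.68°C; T = -8.96°C
2400–1200 m, dry descent: Δz = 1.2 km ⇒ ΔT = +11.76°C; T = 2.8°C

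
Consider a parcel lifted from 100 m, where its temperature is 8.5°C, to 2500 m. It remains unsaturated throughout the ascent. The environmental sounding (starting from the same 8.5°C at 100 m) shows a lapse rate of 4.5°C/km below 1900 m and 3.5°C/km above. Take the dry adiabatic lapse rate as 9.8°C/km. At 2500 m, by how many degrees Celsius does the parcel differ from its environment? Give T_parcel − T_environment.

-13.32°C (parcel cooler than environment)

Parcel:
  Dry to 2500 m: -9.8 × 2.4 km = -23.52°C, so T = -15.02°C.
Environment:
  Environment, lower layer to 1900 m: -4.5 × 1.8 km = -8.1°C, so T = 0.4°C.
  Environment, upper layer to 2500 m: -3.5 × 0.6 km = -2.1°C, so T = -1.7°C.
T_parcel − T_env = -15.02 − (-1.7) = -13.32°C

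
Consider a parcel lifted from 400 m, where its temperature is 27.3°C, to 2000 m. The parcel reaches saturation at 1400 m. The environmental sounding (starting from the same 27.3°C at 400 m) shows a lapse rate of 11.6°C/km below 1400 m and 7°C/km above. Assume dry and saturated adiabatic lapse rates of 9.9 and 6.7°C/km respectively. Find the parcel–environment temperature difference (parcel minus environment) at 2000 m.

Parcel:
  400 → 1400 m (dry, 9.9°C/km): ΔT = -9.9 × 1 = -9.9°C → T = 17.4°C
  1400 → 2000 m (saturated, 6.7°C/km): ΔT = -6.7 × 0.6 = -4.02°C → T = 13.38°C
Environment:
  400 → 1400 m (environment, lower layer, 11.6°C/km): ΔT = -11.6 × 1 = -11.6°C → T = 15.7°C
  1400 → 2000 m (environment, upper layer, 7°C/km): ΔT = -7 × 0.6 = -4.2°C → T = 11.5°C
T_parcel − T_env = 13.38 − 11.5 = +1.88°C

+1.88°C (parcel warmer than environment)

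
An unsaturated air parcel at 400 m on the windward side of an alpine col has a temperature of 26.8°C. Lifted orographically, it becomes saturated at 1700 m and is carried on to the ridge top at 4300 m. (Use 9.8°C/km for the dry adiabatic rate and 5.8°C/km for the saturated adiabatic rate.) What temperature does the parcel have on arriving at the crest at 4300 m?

400–1700 m, dry: Δz = 1.3 km ⇒ ΔT = -12.74°C; T = 14.06°C
1700–4300 m, saturated: Δz = 2.6 km ⇒ ΔT = -15.08°C; T = -1.02°C

-1.02°C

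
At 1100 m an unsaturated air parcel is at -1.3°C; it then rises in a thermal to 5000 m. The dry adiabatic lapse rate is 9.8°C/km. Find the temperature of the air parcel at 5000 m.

-39.52°C

1100–5000 m, dry adiabatic: Δz = 3.9 km ⇒ ΔT = -38.22°C; T = -39.52°C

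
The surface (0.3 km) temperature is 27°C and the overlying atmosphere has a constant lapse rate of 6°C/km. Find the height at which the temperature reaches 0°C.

4.8 km

Height above start = (27 − 0) / 6 = 4.5 km
Altitude = 300 m + 4500 m = 4800 m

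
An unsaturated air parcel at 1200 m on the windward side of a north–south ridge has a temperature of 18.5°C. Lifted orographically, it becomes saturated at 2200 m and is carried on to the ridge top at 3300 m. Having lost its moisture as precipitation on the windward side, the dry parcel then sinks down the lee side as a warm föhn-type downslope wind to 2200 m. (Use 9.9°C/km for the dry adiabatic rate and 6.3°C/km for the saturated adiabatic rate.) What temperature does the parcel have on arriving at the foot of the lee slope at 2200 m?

12.56°C

1200 → 2200 m (dry, 9.9°C/km): ΔT = -9.9 × 1 = -9.9°C → T = 8.6°C
2200 → 3300 m (saturated, 6.3°C/km): ΔT = -6.3 × 1.1 = -6.93°C → T = 1.67°C
3300 → 2200 m (dry descent, 9.9°C/km): ΔT = +9.9 × 1.1 = +10.89°C → T = 12.56°C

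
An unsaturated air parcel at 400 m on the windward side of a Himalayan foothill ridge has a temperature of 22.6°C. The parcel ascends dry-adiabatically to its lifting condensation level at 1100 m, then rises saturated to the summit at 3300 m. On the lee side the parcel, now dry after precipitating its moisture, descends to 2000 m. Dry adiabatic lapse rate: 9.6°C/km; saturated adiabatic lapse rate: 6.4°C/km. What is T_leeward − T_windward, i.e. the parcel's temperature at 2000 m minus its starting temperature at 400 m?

-8.32°C

From 400 m to 1100 m (dry): cools by 9.6 × 0.7 = 6.72°C, giving 15.88°C.
From 1100 m to 3300 m (saturated): cools by 6.4 × 2.2 = 14.08°C, giving 1.8°C.
From 3300 m to 2000 m (dry descent): warms by 9.6 × 1.3 = 12.48°C, giving 14.28°C.
Net change vs windward start: 14.28 − 22.6 = -8.32°C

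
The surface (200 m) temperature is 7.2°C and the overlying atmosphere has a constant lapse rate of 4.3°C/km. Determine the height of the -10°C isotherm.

Height above start = (7.2 − (-10)) / 4.3 = 4 km
Altitude = 200 m + 4000 m = 4200 m

4200 m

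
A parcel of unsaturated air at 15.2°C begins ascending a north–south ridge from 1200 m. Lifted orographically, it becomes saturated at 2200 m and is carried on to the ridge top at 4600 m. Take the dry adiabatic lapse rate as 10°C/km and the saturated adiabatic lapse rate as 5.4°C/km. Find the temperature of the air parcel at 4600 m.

Dry to 2200 m: -10 × 1 km = -10°C, so T = 5.2°C.
Saturated to 4600 m: -5.4 × 2.4 km = -12.96°C, so T = -7.76°C.

-7.76°C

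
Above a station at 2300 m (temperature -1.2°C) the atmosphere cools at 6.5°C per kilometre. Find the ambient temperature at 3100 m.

Environmental to 3100 m: -6.5 × 0.8 km = -5.2°C, so T = -6.4°C.

-6.4°C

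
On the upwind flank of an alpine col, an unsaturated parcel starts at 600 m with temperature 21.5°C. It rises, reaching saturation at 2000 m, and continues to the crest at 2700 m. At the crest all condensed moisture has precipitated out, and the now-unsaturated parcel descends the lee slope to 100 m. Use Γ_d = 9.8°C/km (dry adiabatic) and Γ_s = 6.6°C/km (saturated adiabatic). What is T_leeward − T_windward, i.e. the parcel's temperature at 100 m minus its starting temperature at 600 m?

Dry to 2000 m: -9.8 × 1.4 km = -13.72°C, so T = 7.78°C.
Saturated to 2700 m: -6.6 × 0.7 km = -4.62°C, so T = 3.16°C.
Dry descent to 100 m: +9.8 × 2.6 km = +25.48°C, so T = 28.64°C.
Net change vs windward start: 28.64 − 21.5 = +7.14°C

+7.14°C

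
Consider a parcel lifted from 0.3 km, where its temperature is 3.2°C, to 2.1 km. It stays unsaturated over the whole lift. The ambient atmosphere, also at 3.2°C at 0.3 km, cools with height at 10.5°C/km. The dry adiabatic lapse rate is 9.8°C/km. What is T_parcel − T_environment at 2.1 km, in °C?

Parcel:
  Dry to 2100 m: -9.8 × 1.8 km = -17.64°C, so T = -14.44°C.
Environment:
  Environment to 2100 m: -10.5 × 1.8 km = -18.9°C, so T = -15.7°C.
T_parcel − T_env = -14.44 − (-15.7) = +1.26°C

+1.26°C (parcel warmer than environment)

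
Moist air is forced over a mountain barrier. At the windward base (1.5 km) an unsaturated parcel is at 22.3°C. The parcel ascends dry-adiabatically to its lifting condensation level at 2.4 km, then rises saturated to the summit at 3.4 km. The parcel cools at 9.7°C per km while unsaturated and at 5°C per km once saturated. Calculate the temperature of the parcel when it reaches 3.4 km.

8.57°C

1500–2400 m, dry: Δz = 0.9 km ⇒ ΔT = -8.73°C; T = 13.57°C
2400–3400 m, saturated: Δz = 1 km ⇒ ΔT = -5°C; T = 8.57°C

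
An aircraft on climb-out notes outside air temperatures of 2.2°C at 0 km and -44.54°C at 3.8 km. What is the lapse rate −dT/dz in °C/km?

Γ = −ΔT/Δz = (2.2 − (-44.54)) / (3800 − 0) m
  = 46.74°C / 3.8 km = 12.3°C/km

12.3°C/km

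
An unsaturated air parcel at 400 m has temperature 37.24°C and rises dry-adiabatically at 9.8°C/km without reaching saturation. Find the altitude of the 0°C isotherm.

4200 m

Height above start = (37.24 − 0) / 9.8 = 3.8 km
Altitude = 400 m + 3800 m = 4200 m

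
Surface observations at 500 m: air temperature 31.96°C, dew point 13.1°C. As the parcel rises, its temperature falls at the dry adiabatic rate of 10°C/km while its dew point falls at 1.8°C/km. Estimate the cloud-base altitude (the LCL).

2800 m

T and T_d converge at 10 − 1.8 = 8.2°C per km
Height above start = (31.96 − 13.1) / 8.2 = 2.3 km
LCL altitude = 500 m + 2300 m = 2800 m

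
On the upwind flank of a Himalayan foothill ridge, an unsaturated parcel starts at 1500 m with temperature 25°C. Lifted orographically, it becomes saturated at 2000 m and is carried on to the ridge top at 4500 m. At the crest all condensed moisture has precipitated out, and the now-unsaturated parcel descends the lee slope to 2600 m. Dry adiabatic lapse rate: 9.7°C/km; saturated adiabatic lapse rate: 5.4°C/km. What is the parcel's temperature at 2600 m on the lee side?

1500 → 2000 m (dry, 9.7°C/km): ΔT = -9.7 × 0.5 = -4.85°C → T = 20.15°C
2000 → 4500 m (saturated, 5.4°C/km): ΔT = -5.4 × 2.5 = -13.5°C → T = 6.65°C
4500 → 2600 m (dry descent, 9.7°C/km): ΔT = +9.7 × 1.9 = +18.43°C → T = 25.08°C

25.08°C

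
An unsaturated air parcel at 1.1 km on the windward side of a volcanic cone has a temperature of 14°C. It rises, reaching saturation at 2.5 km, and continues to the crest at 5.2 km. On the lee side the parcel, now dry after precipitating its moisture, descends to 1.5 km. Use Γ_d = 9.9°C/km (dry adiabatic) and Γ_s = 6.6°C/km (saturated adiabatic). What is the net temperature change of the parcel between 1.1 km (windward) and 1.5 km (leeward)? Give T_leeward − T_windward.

+4.95°C

From 1100 m to 2500 m (dry): cools by 9.9 × 1.4 = 13.86°C, giving 0.14°C.
From 2500 m to 5200 m (saturated): cools by 6.6 × 2.7 = 17.82°C, giving -17.68°C.
From 5200 m to 1500 m (dry descent): warms by 9.9 × 3.7 = 36.63°C, giving 18.95°C.
Net change vs windward start: 18.95 − 14 = +4.95°C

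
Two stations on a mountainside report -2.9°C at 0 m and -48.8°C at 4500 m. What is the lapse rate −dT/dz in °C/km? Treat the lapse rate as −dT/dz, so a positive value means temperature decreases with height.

Γ = −ΔT/Δz = (-2.9 − (-48.8)) / (4500 − 0) m
  = 45.9°C / 4.5 km = 10.2°C/km

10.2°C/km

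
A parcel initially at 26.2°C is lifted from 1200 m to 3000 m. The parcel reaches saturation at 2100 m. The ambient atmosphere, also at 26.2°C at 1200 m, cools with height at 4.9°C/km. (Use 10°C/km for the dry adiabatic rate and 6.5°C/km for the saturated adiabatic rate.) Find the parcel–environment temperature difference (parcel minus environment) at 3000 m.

-6.03°C (parcel cooler than environment)

Parcel:
  From 1200 m to 2100 m (dry): cools by 10 × 0.9 = 9°C, giving 17.2°C.
  From 2100 m to 3000 m (saturated): cools by 6.5 × 0.9 = 5.85°C, giving 11.35°C.
Environment:
  From 1200 m to 3000 m (environment): cools by 4.9 × 1.8 = 8.82°C, giving 17.38°C.
T_parcel − T_env = 11.35 − 17.38 = -6.03°C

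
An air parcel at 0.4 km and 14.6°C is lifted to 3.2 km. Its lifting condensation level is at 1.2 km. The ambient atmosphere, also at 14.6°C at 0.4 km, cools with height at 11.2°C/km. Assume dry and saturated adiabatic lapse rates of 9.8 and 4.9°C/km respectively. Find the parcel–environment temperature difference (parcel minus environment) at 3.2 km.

Parcel:
  400 → 1200 m (dry, 9.8°C/km): ΔT = -9.8 × 0.8 = -7.84°C → T = 6.76°C
  1200 → 3200 m (saturated, 4.9°C/km): ΔT = -4.9 × 2 = -9.8°C → T = -3.04°C
Environment:
  400 → 3200 m (environment, 11.2°C/km): ΔT = -11.2 × 2.8 = -31.36°C → T = -16.76°C
T_parcel − T_env = -3.04 − (-16.76) = +13.72°C

+13.72°C (parcel warmer than environment)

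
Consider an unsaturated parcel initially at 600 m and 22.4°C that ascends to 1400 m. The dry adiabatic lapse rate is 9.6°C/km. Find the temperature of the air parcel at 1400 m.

14.72°C

Dry adiabatic to 1400 m: -9.6 × 0.8 km = -7.68°C, so T = 14.72°C.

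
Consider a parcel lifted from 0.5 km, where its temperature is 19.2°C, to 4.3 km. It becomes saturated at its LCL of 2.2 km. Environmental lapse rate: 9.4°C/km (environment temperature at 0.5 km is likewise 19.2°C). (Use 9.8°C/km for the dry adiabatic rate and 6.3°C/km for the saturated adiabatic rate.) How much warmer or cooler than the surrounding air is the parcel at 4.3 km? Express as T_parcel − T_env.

+5.83°C (parcel warmer than environment)

Parcel:
  500 → 2200 m (dry, 9.8°C/km): ΔT = -9.8 × 1.7 = -16.66°C → T = 2.54°C
  2200 → 4300 m (saturated, 6.3°C/km): ΔT = -6.3 × 2.1 = -13.23°C → T = -10.69°C
Environment:
  500 → 4300 m (environment, 9.4°C/km): ΔT = -9.4 × 3.8 = -35.72°C → T = -16.52°C
T_parcel − T_env = -10.69 − (-16.52) = +5.83°C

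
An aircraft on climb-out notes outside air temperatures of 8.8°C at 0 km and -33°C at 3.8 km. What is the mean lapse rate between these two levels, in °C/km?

Γ = −ΔT/Δz = (8.8 − (-33)) / (3800 − 0) m
  = 41.8°C / 3.8 km = 11°C/km

11°C/km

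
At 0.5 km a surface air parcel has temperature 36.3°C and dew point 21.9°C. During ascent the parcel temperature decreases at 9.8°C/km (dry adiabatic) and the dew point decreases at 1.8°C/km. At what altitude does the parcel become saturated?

T and T_d converge at 9.8 − 1.8 = 8°C per km
Height above start = (36.3 − 21.9) / 8 = 1.8 km
LCL altitude = 500 m + 1800 m = 2300 m

2.3 km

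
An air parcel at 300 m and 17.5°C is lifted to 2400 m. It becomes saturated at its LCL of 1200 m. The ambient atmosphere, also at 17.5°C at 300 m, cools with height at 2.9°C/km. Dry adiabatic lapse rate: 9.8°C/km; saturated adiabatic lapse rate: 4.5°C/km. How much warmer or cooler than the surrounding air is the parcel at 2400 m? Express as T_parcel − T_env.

-8.13°C (parcel cooler than environment)

Parcel:
  From 300 m to 1200 m (dry): cools by 9.8 × 0.9 = 8.82°C, giving 8.68°C.
  From 1200 m to 2400 m (saturated): cools by 4.5 × 1.2 = 5.4°C, giving 3.28°C.
Environment:
  From 300 m to 2400 m (environment): cools by 2.9 × 2.1 = 6.09°C, giving 11.41°C.
T_parcel − T_env = 3.28 − 11.41 = -8.13°C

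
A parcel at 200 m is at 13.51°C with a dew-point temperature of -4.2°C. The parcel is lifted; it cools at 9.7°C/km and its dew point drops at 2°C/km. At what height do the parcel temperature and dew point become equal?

T and T_d converge at 9.7 − 2 = 7.7°C per km
Height above start = (13.51 − (-4.2)) / 7.7 = 2.3 km
LCL altitude = 200 m + 2300 m = 2500 m

2500 m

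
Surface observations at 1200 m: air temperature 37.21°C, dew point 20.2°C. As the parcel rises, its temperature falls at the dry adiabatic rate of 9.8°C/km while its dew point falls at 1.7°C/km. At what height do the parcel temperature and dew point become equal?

T and T_d converge at 9.8 − 1.7 = 8.1°C per km
Height above start = (37.21 − 20.2) / 8.1 = 2.1 km
LCL altitude = 1200 m + 2100 m = 3300 m

3300 m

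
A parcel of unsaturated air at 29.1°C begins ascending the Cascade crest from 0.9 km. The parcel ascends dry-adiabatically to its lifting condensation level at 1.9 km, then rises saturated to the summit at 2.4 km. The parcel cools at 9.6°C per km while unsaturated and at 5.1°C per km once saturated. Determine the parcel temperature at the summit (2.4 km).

16.95°C

Dry to 1900 m: -9.6 × 1 km = -9.6°C, so T = 19.5°C.
Saturated to 2400 m: -5.1 × 0.5 km = -2.55°C, so T = 16.95°C.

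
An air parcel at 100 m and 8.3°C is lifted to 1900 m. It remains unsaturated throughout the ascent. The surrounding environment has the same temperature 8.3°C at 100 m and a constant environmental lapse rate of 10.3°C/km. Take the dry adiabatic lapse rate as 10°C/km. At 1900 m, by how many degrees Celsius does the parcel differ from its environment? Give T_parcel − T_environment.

Parcel:
  From 100 m to 1900 m (dry): cools by 10 × 1.8 = 18°C, giving -9.7°C.
Environment:
  From 100 m to 1900 m (environment): cools by 10.3 × 1.8 = 18.54°C, giving -10.24°C.
T_parcel − T_env = -9.7 − (-10.24) = +0.54°C

+0.54°C (parcel warmer than environment)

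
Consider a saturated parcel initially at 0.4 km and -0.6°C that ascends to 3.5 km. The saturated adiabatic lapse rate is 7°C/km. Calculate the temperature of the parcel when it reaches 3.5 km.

-22.3°C

From 400 m to 3500 m (saturated adiabatic): cools by 7 × 3.1 = 21.7°C, giving -22.3°C.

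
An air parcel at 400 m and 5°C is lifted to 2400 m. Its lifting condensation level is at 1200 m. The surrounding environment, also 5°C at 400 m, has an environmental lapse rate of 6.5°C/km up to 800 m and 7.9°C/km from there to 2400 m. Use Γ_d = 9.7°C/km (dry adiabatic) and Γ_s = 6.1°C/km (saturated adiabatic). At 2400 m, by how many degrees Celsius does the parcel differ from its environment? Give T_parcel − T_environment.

+0.16°C (parcel warmer than environment)

Parcel:
  400 → 1200 m (dry, 9.7°C/km): ΔT = -9.7 × 0.8 = -7.76°C → T = -2.76°C
  1200 → 2400 m (saturated, 6.1°C/km): ΔT = -6.1 × 1.2 = -7.32°C → T = -10.08°C
Environment:
  400 → 800 m (environment, lower layer, 6.5°C/km): ΔT = -6.5 × 0.4 = -2.6°C → T = 2.4°C
  800 → 2400 m (environment, upper layer, 7.9°C/km): ΔT = -7.9 × 1.6 = -12.64°C → T = -10.24°C
T_parcel − T_env = -10.08 − (-10.24) = +0.16°C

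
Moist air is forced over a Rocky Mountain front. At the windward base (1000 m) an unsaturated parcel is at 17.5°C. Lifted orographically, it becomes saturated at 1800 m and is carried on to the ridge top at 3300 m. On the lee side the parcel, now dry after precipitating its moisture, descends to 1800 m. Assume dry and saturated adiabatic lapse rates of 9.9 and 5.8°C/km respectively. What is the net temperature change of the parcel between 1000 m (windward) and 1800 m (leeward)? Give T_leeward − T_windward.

From 1000 m to 1800 m (dry): cools by 9.9 × 0.8 = 7.92°C, giving 9.58°C.
From 1800 m to 3300 m (saturated): cools by 5.8 × 1.5 = 8.7°C, giving 0.88°C.
From 3300 m to 1800 m (dry descent): warms by 9.9 × 1.5 = 14.85°C, giving 15.73°C.
Net change vs windward start: 15.73 − 17.5 = -1.77°C

-1.77°C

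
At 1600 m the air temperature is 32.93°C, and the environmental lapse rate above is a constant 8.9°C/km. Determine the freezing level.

5300 m

Height above start = (32.93 − 0) / 8.9 = 3.7 km
Altitude = 1600 m + 3700 m = 5300 m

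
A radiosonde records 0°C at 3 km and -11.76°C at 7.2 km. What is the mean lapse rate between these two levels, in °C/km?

Γ = −ΔT/Δz = (0 − (-11.76)) / (7200 − 3000) m
  = 11.76°C / 4.2 km = 2.8°C/km

2.8°C/km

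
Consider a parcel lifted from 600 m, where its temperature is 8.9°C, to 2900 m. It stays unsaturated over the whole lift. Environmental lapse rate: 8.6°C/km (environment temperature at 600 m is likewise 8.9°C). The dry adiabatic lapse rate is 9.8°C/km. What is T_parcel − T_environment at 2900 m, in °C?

Parcel:
  600 → 2900 m (dry, 9.8°C/km): ΔT = -9.8 × 2.3 = -22.54°C → T = -13.64°C
Environment:
  600 → 2900 m (environment, 8.6°C/km): ΔT = -8.6 × 2.3 = -19.78°C → T = -10.88°C
T_parcel − T_env = -13.64 − (-10.88) = -2.76°C

-2.76°C (parcel cooler than environment)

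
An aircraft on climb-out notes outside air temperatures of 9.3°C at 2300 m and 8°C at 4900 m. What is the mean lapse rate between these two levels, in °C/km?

Γ = −ΔT/Δz = (9.3 − 8) / (4900 − 2300) m
  = 1.3°C / 2.6 km = 0.5°C/km

0.5°C/km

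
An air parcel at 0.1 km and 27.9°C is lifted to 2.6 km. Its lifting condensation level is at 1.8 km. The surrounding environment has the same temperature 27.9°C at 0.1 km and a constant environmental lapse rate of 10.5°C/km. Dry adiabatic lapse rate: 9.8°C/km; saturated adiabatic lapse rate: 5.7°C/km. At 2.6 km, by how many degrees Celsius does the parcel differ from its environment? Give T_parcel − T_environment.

Parcel:
  From 100 m to 1800 m (dry): cools by 9.8 × 1.7 = 16.66°C, giving 11.24°C.
  From 1800 m to 2600 m (saturated): cools by 5.7 × 0.8 = 4.56°C, giving 6.68°C.
Environment:
  From 100 m to 2600 m (environment): cools by 10.5 × 2.5 = 26.25°C, giving 1.65°C.
T_parcel − T_env = 6.68 − 1.65 = +5.03°C

+5.03°C (parcel warmer than environment)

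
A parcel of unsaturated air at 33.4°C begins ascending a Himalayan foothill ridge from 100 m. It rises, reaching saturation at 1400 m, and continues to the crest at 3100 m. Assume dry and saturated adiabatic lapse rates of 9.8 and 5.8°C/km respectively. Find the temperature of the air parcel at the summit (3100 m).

100 → 1400 m (dry, 9.8°C/km): ΔT = -9.8 × 1.3 = -12.74°C → T = 20.66°C
1400 → 3100 m (saturated, 5.8°C/km): ΔT = -5.8 × 1.7 = -9.86°C → T = 10.8°C

10.8°C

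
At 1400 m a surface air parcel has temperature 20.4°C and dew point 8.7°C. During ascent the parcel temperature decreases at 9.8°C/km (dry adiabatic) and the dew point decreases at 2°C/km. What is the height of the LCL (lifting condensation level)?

2900 m

T and T_d converge at 9.8 − 2 = 7.8°C per km
Height above start = (20.4 − 8.7) / 7.8 = 1.5 km
LCL altitude = 1400 m + 1500 m = 2900 m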